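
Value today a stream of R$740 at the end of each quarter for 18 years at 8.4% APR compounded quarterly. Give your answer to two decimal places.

i = 0.084/4 = 0.021 per quarter; n = 18·4 = 72.
PV = PMT · [1 − (1+i)^(−n)] / i = 740 · 36.954872 = 27,346.6055

R$27,346.61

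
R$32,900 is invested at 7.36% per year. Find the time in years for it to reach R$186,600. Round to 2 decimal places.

n = ln(186600/32900) / ln(1+0.0736) = ln(5.67173) / 0.071017 = 24.4376 years

24.44 years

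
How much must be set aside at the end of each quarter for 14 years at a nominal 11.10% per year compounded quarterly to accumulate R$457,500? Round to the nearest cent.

R$3,496.20

Periodic rate i = 0.111/4 = 0.02775; n = 14 × 4 = 56 periods.
PMT = 457500 / ( [(1+0.02775)^56 − 1] / 0.02775 ) = 457500 / 130.856225 = 3,496.2036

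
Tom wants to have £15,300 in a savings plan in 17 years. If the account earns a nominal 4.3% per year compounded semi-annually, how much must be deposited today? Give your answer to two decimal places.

Periodic rate i = 0.043/2 = 0.0215; n = 17 × 2 = 34 periods.
PV = FV·(1+i)^(−n) = 15,300 × 0.485172 = 7,423.1258

£7,423.13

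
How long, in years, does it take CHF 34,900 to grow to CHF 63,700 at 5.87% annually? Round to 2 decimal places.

n = ln(63700/34900) / ln(1+0.0587) = ln(1.82521) / 0.057042 = 10.5484 years

10.55 years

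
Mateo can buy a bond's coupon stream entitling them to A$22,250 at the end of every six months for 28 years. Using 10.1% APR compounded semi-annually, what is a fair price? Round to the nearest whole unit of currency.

i = 0.101/2 = 0.0505 per half-year; n = 28·2 = 56.
Annuity factor a(56|0.0505) = 18.547310; PV = 22250 × 18.547310 = 412,677.6564

A$412,678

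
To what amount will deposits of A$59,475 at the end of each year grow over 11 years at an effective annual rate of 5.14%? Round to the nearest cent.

A$851,154.64

FV = 59475 × [(1+0.0514)^11 − 1] / 0.0514 = 59475 × 14.311133 = 851,154.6387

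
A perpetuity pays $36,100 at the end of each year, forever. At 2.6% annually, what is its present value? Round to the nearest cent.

$1,388,461.54

PV = PMT / i = 36100 / 0.026 = 1,388,461.5385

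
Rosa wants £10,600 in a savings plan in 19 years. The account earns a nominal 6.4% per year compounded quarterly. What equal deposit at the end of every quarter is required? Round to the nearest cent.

£72.44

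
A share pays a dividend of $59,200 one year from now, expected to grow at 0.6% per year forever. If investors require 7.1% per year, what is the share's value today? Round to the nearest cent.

PV = D₁/(r − g) = 59200/(0.071 − 0.006) = 910,769.2308

$910,769.23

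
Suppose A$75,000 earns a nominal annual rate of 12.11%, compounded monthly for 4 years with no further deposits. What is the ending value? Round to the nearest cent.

With 12 periods per year: i = 0.0100917, n = 48.
75,000 × (1+0.0100917)^48 = 75,000 × 1.619265 = 121,444.8478

A$121,444.85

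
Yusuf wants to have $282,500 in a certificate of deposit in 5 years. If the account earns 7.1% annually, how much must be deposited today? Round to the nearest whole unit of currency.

$200,480

PV = 282,500 / (1 + 0.071)^5 = 282,500 / 1.409118 = 200,480.0205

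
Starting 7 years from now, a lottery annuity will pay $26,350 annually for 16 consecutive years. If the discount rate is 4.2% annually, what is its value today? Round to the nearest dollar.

$236,375

Value one period before first payment (t=6): 26350 × [1 − (1+0.042)^(−16)] / 0.042 = 26350 × 11.482245 = 302,557.1651
PV₀ = 302,557.1651 / (1+0.042)^6 = 302,557.1651 / 1.279989 = 236,374.7750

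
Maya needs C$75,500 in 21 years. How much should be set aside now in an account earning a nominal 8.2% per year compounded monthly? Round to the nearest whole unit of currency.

C$13,572

Periodic rate i = 0.082/12 = 0.00683333; n = 21 × 12 = 252 periods.
PV = FV·(1+i)^(−n) = 75,500 × 0.179758 = 13,571.7373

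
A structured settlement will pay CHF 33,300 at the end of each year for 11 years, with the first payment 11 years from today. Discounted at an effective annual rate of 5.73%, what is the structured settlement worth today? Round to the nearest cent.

CHF 152,540.62

Value one period before first payment (t=10): 33300 × [1 − (1+0.0573)^(−11)] / 0.0573 = 33300 × 7.996935 = 266,297.9469
PV₀ = 266,297.9469 / (1+0.0573)^10 = 266,297.9469 / 1.745751 = 152,540.6161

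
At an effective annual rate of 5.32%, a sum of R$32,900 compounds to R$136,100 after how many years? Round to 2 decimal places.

27.39 years

n = ln(136100/32900) / ln(1+0.0532) = ln(4.13678) / 0.051833 = 27.3940 years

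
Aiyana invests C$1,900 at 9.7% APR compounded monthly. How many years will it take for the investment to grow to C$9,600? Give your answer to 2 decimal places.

16.77 years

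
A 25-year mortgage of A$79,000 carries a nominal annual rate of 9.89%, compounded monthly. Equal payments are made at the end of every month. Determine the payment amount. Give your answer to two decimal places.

With 12 periods per year: i = 0.00824167, n = 300.
Annuity-PV factor = 110.992965; PMT = 79000 / 110.992965 = 711.7568

A$711.76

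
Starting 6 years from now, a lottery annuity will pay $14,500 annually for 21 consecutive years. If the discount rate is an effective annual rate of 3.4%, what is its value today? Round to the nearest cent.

PV at t=5 (ordinary 21-year annuity): 14500 × a(21|0.034) = 14500 × 14.837395 = 215,142.2338
PV₀ = 215,142.2338 / (1+0.034)^5 = 215,142.2338 / 1.181960 = 182,021.6219

$182,021.62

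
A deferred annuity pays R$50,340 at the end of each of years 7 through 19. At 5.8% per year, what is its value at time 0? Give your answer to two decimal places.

Value one period before first payment (t=6): 50340 × [1 − (1+0.058)^(−13)] / 0.058 = 50340 × 8.957031 = 450,896.9635
PV₀ = 450,896.9635 / (1+0.058)^6 = 450,896.9635 / 1.402536 = 321,486.9174

R$321,486.92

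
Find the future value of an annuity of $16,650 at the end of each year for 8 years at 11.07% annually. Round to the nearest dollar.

$197,964

FV = 16650 × [(1+0.1107)^8 − 1] / 0.1107 = 16650 × 11.889702 = 197,963.5307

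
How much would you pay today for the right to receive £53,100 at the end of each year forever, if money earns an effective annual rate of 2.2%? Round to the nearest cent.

£2,413,636.36

PV = C/r = 53100/0.022 = 2,413,636.3636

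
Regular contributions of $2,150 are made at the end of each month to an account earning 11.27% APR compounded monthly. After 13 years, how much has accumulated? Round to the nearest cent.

$755,110.41

Periodic rate i = 0.1127/12 = 0.00939167; n = 13 × 12 = 156 periods.
FV = 2150 × [(1+0.00939167)^156 − 1] / 0.00939167 = 2150 × 351.214145 = 755,110.4116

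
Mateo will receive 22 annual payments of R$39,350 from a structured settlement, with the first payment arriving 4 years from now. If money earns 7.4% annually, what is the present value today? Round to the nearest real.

R$339,990

PV at t=3 (ordinary 22-year annuity): 39350 × a(22|0.074) = 39350 × 10.703722 = 421,191.4623
Discount back 3 years: 421,191.4623 × (1+0.074)^(−3) = 421,191.4623 × 0.807211 = 339,990.4476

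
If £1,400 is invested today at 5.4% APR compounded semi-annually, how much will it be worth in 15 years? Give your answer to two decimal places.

With 2 periods per year: i = 0.027, n = 30.
FV = PV·(1+i)^n = 1,400 × 2.223890 = 3,113.4460

£3,113.45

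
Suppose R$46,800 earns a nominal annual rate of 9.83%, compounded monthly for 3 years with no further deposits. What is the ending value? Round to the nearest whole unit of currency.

R$62,777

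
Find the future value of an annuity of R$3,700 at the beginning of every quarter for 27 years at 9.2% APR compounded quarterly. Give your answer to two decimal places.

Periodic rate i = 0.092/4 = 0.023; n = 27 × 4 = 108 periods.
FV = 3700 × [(1+0.023)^108 − 1] / 0.023 × (1+i) = 3700 × 473.982913 = 1,753,736.7771
(Beginning-of-period payments → annuity-due factor ×(1+i).)

R$1,753,736.78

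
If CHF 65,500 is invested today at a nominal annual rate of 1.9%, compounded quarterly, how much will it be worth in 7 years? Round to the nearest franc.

i = 0.019/4 = 0.00475 per quarter; n = 7·4 = 28.
FV = 65,500 × (1 + 0.00475)^28 = 74,793.8202

CHF 74,794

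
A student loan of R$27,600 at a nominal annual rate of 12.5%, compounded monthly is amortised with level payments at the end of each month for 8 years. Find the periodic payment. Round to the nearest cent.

R$456.20

With 12 periods per year: i = 0.0104167, n = 96.
PMT = 27600 / ( [1 − (1+0.0104167)^(−96)] / 0.0104167 ) = 27600 / 60.500428 = 456.1951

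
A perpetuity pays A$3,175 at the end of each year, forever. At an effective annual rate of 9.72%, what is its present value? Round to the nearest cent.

A$32,664.61

PV = PMT / i = 3175 / 0.0972 = 32,664.6091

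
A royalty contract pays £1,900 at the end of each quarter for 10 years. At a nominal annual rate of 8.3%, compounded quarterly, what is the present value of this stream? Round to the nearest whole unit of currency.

£51,298

i = 0.083/4 = 0.02075 per quarter; n = 10·4 = 40.
Annuity factor a(40|0.02075) = 26.999092; PV = 1900 × 26.999092 = 51,298.2747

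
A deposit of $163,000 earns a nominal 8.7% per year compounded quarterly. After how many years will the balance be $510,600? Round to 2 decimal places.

13.27 years

Periodic rate i = 0.087/4 = 0.02175.
(1+i)^n = 510600/163000 = 3.13252, so n = ln 3.13252 / ln 1.02175 = 53.0671 quarters
= 53.0671/4 years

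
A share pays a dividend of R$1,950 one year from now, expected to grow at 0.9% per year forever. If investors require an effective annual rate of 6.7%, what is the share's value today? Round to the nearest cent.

PV = D₁/(r − g) = 1950/(0.067 − 0.009) = 33,620.6897

R$33,620.69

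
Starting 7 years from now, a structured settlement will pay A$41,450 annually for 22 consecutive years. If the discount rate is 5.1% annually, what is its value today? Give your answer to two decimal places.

Value one period before first payment (t=6): 41450 × [1 − (1+0.051)^(−22)] / 0.051 = 41450 × 13.043820 = 540,666.3590
Discount back 6 years: 540,666.3590 × (1+0.051)^(−6) = 540,666.3590 × 0.741965 = 401,155.7780

A$401,155.78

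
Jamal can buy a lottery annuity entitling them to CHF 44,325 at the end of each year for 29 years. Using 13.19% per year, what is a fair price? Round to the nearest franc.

CHF 326,804

PV = PMT · [1 − (1+i)^(−n)] / i = 44325 · 7.372898 = 326,803.6904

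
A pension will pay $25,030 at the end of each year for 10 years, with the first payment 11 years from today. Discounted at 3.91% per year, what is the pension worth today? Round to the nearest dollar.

PV at t=10 (ordinary 10-year annuity): 25030 × a(10|0.0391) = 25030 × 8.147358 = 203,928.3596
Discount back 10 years: 203,928.3596 × (1+0.0391)^(−10) = 203,928.3596 × 0.681438 = 138,964.5987

$138,965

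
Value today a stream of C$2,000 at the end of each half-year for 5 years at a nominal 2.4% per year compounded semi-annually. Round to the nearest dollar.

C$18,741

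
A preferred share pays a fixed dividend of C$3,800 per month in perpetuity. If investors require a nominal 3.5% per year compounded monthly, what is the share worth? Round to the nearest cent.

Periodic rate i = 0.035/12 = 0.00291667.
PV = PMT / i = 3800 / 0.00291667 = 1,302,857.1429

C$1,302,857.14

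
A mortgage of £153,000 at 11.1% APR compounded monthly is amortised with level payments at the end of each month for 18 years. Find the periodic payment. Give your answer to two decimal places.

£1,639.65

With 12 periods per year: i = 0.00925, n = 216.
PMT = 153000 / ( [1 − (1+0.00925)^(−216)] / 0.00925 ) = 153000 / 93.312715 = 1,639.6479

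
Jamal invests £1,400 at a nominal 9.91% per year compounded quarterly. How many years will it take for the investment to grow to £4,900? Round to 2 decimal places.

12.80 years

Periodic rate i = 0.0991/4 = 0.024775.
(1+i)^n = 4900/1400 = 3.50000, so n = ln 3.50000 / ln 1.02477 = 51.1894 quarters
= 51.1894/4 years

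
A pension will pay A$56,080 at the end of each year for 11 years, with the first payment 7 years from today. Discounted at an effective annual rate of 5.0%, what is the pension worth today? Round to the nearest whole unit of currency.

A$347,605

Value one period before first payment (t=6): 56080 × [1 − (1+0.05)^(−11)] / 0.05 = 56080 × 8.306414 = 465,823.7094
Discount back 6 years: 465,823.7094 × (1+0.05)^(−6) = 465,823.7094 × 0.746215 = 347,604.8240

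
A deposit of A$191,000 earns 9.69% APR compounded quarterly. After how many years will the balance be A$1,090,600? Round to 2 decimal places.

Periodic rate i = 0.0969/4 = 0.024225.
n = ln(1.0906e+06/191000) / ln(1+0.024225) = ln(5.70995) / 0.023936 = 72.7855 quarters
= 72.7855/4 years

18.20 years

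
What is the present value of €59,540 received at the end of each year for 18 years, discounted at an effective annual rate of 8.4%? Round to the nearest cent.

€542,849.89

Annuity factor a(18|0.084) = 9.117398; PV = 59540 × 9.117398 = 542,849.8913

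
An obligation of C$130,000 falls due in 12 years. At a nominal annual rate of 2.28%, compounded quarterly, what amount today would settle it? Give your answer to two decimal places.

C$98,959.56

i = 0.0228/4 = 0.0057 per quarter; n = 12·4 = 48.
PV = 130,000 / (1 + 0.0057)^48 = 130,000 / 1.313668 = 98,959.5578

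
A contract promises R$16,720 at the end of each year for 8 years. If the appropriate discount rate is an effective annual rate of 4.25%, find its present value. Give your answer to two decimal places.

PV = PMT · [1 − (1+i)^(−n)] / i = 16720 · 6.663782 = 111,418.4361

R$111,418.44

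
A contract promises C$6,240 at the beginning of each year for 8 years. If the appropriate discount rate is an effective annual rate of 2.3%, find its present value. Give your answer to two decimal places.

C$46,163.55

PV = PMT · [1 − (1+i)^(−n)] / i × (1+i) = 6240 · 7.398005 = 46,163.5482
(annuity-due: payments at period start, so ×(1+i).)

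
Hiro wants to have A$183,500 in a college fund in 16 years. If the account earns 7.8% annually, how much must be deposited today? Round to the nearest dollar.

A$55,174

PV = FV·(1+i)^(−n) = 183,500 × 0.300677 = 55,174.1810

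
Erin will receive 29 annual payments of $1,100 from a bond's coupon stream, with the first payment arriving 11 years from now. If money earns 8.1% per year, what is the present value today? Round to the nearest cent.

$5,581.15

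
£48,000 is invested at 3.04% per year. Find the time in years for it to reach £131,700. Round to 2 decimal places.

33.70 years

(1+i)^n = 131700/48000 = 2.74375, so n = ln 2.74375 / ln 1.0304 = 33.7036 years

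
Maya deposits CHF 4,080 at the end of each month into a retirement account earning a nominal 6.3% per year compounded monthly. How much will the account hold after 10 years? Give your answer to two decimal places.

CHF 679,626.08

Periodic rate i = 0.063/12 = 0.00525; n = 10 × 12 = 120 periods.
FV = 4080 × [(1+0.00525)^120 − 1] / 0.00525 = 4080 × 166.575020 = 679,626.0810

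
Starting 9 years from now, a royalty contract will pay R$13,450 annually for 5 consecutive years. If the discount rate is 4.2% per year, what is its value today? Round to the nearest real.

Value one period before first payment (t=8): 13450 × [1 − (1+0.042)^(−5)] / 0.042 = 13450 × 4.426920 = 59,542.0763
Discount back 8 years: 59,542.0763 × (1+0.042)^(−8) = 59,542.0763 × 0.719545 = 42,843.2318

R$42,843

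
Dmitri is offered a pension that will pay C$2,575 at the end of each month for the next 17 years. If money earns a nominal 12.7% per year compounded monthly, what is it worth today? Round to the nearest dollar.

C$214,899

With 12 periods per year: i = 0.0105833, n = 204.
Annuity factor a(204|0.0105833) = 83.455975; PV = 2575 × 83.455975 = 214,899.1345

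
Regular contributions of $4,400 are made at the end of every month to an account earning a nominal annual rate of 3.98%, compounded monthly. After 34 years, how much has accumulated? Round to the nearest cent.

$3,795,675.10

Periodic rate i = 0.0398/12 = 0.00331667; n = 34 × 12 = 408 periods.
FV = 4400 × [(1+0.00331667)^408 − 1] / 0.00331667 = 4400 × 862.653433 = 3,795,675.1035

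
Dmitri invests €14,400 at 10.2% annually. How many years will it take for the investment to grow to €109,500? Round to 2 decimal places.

20.89 years

(1+i)^n = 109500/14400 = 7.60417, so n = ln 7.60417 / ln 1.102 = 20.8871 years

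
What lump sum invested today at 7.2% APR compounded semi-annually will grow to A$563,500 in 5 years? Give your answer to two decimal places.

A$395,636.51

i = 0.072/2 = 0.036 per half-year; n = 5·2 = 10.
Discount factor = (1+0.036)^(−10) = 0.702106; PV = 563,500 × 0.702106 = 395,636.5137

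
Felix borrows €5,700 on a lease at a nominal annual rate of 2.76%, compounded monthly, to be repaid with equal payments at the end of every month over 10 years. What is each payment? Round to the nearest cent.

Periodic rate i = 0.0276/12 = 0.0023; n = 10 × 12 = 120 periods.
PMT = 5700 / ( [1 − (1+0.0023)^(−120)] / 0.0023 ) = 5700 / 104.759371 = 54.4104

€54.41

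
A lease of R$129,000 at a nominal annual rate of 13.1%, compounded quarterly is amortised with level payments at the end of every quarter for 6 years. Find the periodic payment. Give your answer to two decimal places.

R$7,844.53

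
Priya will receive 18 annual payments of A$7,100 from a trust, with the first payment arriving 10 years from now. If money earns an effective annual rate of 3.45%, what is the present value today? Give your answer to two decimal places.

A$69,297.90

PV at t=9 (ordinary 18-year annuity): 7100 × a(18|0.0345) = 7100 × 13.244519 = 94,036.0848
Discount back 9 years: 94,036.0848 × (1+0.0345)^(−9) = 94,036.0848 × 0.736929 = 69,297.9016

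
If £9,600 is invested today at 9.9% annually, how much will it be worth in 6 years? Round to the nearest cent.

FV = PV·(1+i)^n = 9,600 × 1.761920 = 16,914.4308

£16,914.43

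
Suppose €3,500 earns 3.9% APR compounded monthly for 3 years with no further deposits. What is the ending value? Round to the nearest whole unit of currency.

Periodic rate i = 0.039/12 = 0.00325; n = 3 × 12 = 36 periods.
FV = 3,500 × (1 + 0.00325)^36 = 3,933.6717

€3,934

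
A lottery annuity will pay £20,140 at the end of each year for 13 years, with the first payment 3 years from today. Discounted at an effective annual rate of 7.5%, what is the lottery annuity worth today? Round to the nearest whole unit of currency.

£141,616

PV at t=2 (ordinary 13-year annuity): 20140 × a(13|0.075) = 20140 × 8.125840 = 163,654.4227
PV₀ = 163,654.4227 / (1+0.075)^2 = 163,654.4227 / 1.155625 = 141,615.5091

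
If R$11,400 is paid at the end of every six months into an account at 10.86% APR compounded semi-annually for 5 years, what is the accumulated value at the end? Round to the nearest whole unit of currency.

i = 0.1086/2 = 0.0543 per half-year; n = 5·2 = 10.
FV = 11400 × [(1+0.0543)^10 − 1] / 0.0543 = 11400 × 12.833233 = 146,298.8618

R$146,299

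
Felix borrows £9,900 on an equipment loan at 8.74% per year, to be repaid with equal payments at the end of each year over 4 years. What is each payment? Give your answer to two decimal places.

£3,038.40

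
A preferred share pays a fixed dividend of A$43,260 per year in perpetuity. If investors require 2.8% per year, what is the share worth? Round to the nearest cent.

A$1,545,000.00

PV = PMT / i = 43260 / 0.028 = 1,545,000.0000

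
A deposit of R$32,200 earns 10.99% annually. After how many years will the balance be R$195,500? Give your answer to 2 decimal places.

17.30 years

(1+i)^n = 195500/32200 = 6.07143, so n = ln 6.07143 / ln 1.1099 = 17.2974 years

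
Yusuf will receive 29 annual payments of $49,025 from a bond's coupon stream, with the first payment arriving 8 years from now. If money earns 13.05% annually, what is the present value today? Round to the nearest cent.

$154,648.91

Value one period before first payment (t=7): 49025 × [1 − (1+0.1305)^(−29)] / 0.1305 = 49025 × 7.444289 = 364,956.2757
PV₀ = 364,956.2757 / (1+0.1305)^7 = 364,956.2757 / 2.359902 = 154,648.9121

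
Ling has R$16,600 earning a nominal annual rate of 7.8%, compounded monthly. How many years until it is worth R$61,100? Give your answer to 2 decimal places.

16.76 years

Periodic rate i = 0.078/12 = 0.0065.
(1+i)^n = 61100/16600 = 3.68072, so n = ln 3.68072 / ln 1.0065 = 201.1292 months
= 201.1292/12 years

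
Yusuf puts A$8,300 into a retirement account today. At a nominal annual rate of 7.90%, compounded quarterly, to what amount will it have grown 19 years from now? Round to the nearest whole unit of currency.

A$36,694

i = 0.079/4 = 0.01975 per quarter; n = 19·4 = 76.
8,300 × (1+0.01975)^76 = 8,300 × 4.421018 = 36,694.4477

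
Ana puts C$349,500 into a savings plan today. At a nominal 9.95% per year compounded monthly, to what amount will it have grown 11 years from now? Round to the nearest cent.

C$1,039,495.60

With 12 periods per year: i = 0.00829167, n = 132.
FV = PV·(1+i)^n = 349,500 × 2.974236 = 1,039,495.6006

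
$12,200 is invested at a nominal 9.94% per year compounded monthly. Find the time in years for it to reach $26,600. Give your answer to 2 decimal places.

7.87 years

Periodic rate i = 0.0994/12 = 0.00828333.
(1+i)^n = 26600/12200 = 2.18033, so n = ln 2.18033 / ln 1.00828 = 94.4908 months
= 94.4908/12 years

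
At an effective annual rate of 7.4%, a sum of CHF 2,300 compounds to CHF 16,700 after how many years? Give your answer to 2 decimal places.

27.77 years

n = ln(16700/2300) / ln(1+0.074) = ln(7.26087) / 0.071390 = 27.7700 years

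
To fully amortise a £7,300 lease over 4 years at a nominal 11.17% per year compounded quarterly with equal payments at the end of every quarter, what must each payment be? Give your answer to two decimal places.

i = 0.1117/4 = 0.027925 per quarter; n = 4·4 = 16.
Annuity-PV factor = 12.762699; PMT = 7300 / 12.762699 = 571.9793

£571.98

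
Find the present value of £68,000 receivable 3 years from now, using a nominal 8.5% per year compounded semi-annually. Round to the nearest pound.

£52,973

Periodic rate i = 0.085/2 = 0.0425; n = 3 × 2 = 6 periods.
PV = 68,000 / (1 + 0.0425)^6 = 68,000 / 1.283679 = 52,972.7514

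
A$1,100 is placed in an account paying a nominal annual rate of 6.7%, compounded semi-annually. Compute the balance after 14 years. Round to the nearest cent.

A$2,767.49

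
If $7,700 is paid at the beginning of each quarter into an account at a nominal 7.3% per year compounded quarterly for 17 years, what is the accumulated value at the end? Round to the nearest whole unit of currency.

$1,039,927

With 4 periods per year: i = 0.01825, n = 68.
FV = PMT · [(1+i)^n − 1] / i × (1+i) = 7700 · 135.055418 = 1,039,926.7222
Payments are at the start of each period, so multiply by (1+i).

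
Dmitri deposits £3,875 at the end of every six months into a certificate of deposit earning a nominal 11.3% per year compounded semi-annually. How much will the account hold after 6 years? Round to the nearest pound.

i = 0.113/2 = 0.0565 per half-year; n = 6·2 = 12.
Accumulation factor s(12|0.0565) = 16.529204; FV = 3875 × 16.529204 = 64,050.6647

£64,051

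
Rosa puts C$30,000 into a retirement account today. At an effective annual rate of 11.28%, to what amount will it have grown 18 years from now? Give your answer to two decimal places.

C$205,413.68

FV = 30,000 × (1 + 0.1128)^18 = 205,413.6788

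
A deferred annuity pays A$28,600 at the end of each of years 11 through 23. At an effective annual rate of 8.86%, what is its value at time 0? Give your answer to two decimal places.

Value one period before first payment (t=10): 28600 × [1 − (1+0.0886)^(−13)] / 0.0886 = 28600 × 7.543180 = 215,734.9599
Discount back 10 years: 215,734.9599 × (1+0.0886)^(−10) = 215,734.9599 × 0.427875 = 92,307.5509

A$92,307.55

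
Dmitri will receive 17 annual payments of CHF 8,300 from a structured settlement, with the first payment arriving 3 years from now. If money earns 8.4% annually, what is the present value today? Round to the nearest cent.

CHF 62,746.84

PV at t=2 (ordinary 17-year annuity): 8300 × a(17|0.084) = 8300 × 8.883260 = 73,731.0555
PV₀ = 73,731.0555 / (1+0.084)^2 = 73,731.0555 / 1.175056 = 62,746.8439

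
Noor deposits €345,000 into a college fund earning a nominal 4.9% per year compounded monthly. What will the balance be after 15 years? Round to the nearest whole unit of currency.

i = 0.049/12 = 0.00408333 per month; n = 15·12 = 180.
FV = PV·(1+i)^n = 345,000 × 2.082363 = 718,415.3363

€718,415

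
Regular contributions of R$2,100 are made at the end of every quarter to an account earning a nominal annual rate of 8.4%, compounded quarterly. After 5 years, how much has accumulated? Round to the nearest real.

R$51,536

With 4 periods per year: i = 0.021, n = 20.
Accumulation factor s(20|0.021) = 24.540790; FV = 2100 × 24.540790 = 51,535.6589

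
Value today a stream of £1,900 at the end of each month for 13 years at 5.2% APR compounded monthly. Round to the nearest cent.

£215,113.21

With 12 periods per year: i = 0.00433333, n = 156.
Annuity factor a(156|0.00433333) = 113.217481; PV = 1900 × 113.217481 = 215,113.2141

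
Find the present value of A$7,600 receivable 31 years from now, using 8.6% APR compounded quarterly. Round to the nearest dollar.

A$544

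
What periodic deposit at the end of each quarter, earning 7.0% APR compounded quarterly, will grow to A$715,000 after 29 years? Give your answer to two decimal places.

A$1,930.48

i = 0.07/4 = 0.0175 per quarter; n = 29·4 = 116.
PMT = 715000 / ( [(1+0.0175)^116 − 1] / 0.0175 ) = 715000 / 370.375165 = 1,930.4750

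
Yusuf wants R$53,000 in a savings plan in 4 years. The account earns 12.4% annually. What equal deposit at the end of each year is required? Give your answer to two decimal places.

R$11,024.65

PMT = 53000 / ( [(1+0.124)^4 − 1] / 0.124 ) = 53000 / 4.807411 = 11,024.6459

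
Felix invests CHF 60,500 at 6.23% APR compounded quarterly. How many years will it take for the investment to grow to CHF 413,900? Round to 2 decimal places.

Periodic rate i = 0.0623/4 = 0.015575.
(1+i)^n = 413900/60500 = 6.84132, so n = ln 6.84132 / ln 1.01557 = 124.4249 quarters
= 124.4249/4 years

31.11 years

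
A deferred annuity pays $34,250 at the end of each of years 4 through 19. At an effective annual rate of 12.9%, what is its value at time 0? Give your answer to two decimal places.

Value one period before first payment (t=3): 34250 × [1 − (1+0.129)^(−16)] / 0.129 = 34250 × 6.639420 = 227,400.1193
Discount back 3 years: 227,400.1193 × (1+0.129)^(−3) = 227,400.1193 × 0.694893 = 158,018.8375

$158,018.84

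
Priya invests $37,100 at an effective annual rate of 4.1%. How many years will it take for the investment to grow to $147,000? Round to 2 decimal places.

34.26 years

n = ln(147000/37100) / ln(1+0.041) = ln(3.96226) / 0.040182 = 34.2647 years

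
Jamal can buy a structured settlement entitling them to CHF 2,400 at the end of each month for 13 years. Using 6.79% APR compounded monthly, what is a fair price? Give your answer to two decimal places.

Periodic rate i = 0.0679/12 = 0.00565833; n = 13 × 12 = 156 periods.
Annuity factor a(156|0.00565833) = 103.441245; PV = 2400 × 103.441245 = 248,258.9878

CHF 248,258.99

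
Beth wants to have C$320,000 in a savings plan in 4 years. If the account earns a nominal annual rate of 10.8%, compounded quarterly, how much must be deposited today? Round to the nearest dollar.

C$208,941

i = 0.108/4 = 0.027 per quarter; n = 4·4 = 16.
PV = 320,000 / (1 + 0.027)^16 = 320,000 / 1.531536 = 208,940.6208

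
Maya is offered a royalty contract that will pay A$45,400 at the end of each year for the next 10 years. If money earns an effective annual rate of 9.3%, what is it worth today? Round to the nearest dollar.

A$287,553

Annuity factor a(10|0.093) = 6.333775; PV = 45400 × 6.333775 = 287,553.4017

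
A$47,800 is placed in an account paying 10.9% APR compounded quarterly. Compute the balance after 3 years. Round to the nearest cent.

A$65,999.66

Periodic rate i = 0.109/4 = 0.02725; n = 3 × 4 = 12 periods.
FV = PV·(1+i)^n = 47,800 × 1.380746 = 65,999.6596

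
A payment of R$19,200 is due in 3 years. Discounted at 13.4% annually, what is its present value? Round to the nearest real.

Discount factor = (1+0.134)^(−3) = 0.685742; PV = 19,200 × 0.685742 = 13,166.2490

R$13,166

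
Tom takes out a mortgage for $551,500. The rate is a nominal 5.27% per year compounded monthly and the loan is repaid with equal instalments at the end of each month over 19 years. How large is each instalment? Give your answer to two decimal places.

With 12 periods per year: i = 0.00439167, n = 228.
PMT = 551500 / ( [1 − (1+0.00439167)^(−228)] / 0.00439167 ) = 551500 / 143.861593 = 3,833.5458

$3,833.55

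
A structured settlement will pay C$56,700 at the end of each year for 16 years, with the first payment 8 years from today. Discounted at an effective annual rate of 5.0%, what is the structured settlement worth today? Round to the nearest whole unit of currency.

PV at t=7 (ordinary 16-year annuity): 56700 × a(16|0.05) = 56700 × 10.837770 = 614,501.5341
Discount back 7 years: 614,501.5341 × (1+0.05)^(−7) = 614,501.5341 × 0.710681 = 436,714.7676

C$436,715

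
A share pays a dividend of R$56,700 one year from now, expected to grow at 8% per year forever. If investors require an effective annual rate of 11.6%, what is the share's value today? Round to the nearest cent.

PV = PMT / (i − g) = 56700 / (0.116 − 0.08) = 56700 / 0.036000 = 1,575,000.0000

R$1,575,000.00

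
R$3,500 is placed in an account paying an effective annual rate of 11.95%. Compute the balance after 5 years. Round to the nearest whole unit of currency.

R$6,154

FV = 3,500 × (1 + 0.1195)^5 = 6,154.4399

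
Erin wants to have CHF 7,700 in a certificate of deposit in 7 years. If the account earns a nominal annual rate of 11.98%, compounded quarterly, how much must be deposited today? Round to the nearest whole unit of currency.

CHF 3,370

Periodic rate i = 0.1198/4 = 0.02995; n = 7 × 4 = 28 periods.
PV = 7,700 / (1 + 0.02995)^28 = 7,700 / 2.284820 = 3,370.0687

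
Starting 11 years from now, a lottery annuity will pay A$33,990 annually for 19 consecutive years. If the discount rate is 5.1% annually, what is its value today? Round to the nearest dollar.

A$247,771

Value one period before first payment (t=10): 33990 × [1 − (1+0.051)^(−19)] / 0.051 = 33990 × 11.987435 = 407,452.9232
Discount back 10 years: 407,452.9232 × (1+0.051)^(−10) = 407,452.9232 × 0.608097 = 247,770.8882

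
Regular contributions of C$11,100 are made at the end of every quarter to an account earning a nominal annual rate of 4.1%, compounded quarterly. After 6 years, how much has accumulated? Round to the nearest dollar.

C$300,295

Periodic rate i = 0.041/4 = 0.01025; n = 6 × 4 = 24 periods.
Accumulation factor s(24|0.01025) = 27.053574; FV = 11100 × 27.053574 = 300,294.6752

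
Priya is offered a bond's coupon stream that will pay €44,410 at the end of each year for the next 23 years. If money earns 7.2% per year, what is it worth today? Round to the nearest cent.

Annuity factor a(23|0.072) = 11.082244; PV = 44410 × 11.082244 = 492,162.4637

€492,162.46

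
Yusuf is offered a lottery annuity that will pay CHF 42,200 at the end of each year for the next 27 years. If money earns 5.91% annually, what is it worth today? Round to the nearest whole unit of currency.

Annuity factor a(27|0.0591) = 13.330309; PV = 42200 × 13.330309 = 562,539.0395

CHF 562,539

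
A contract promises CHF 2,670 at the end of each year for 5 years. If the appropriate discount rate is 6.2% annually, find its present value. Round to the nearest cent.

CHF 11,186.08

Annuity factor a(5|0.062) = 4.189544; PV = 2670 × 4.189544 = 11,186.0815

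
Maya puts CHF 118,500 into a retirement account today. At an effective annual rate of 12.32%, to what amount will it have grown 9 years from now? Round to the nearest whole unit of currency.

CHF 337,157

118,500 × (1+0.1232)^9 = 118,500 × 2.845207 = 337,157.0175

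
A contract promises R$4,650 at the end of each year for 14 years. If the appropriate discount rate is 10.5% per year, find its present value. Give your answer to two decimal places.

R$33,341.32

PV = 4650 × [1 − (1+0.105)^(−14)] / 0.105 = 4650 × 7.170176 = 33,341.3192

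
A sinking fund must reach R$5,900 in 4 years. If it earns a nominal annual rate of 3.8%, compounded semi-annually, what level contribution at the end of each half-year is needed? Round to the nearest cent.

R$689.84

Periodic rate i = 0.038/2 = 0.019; n = 4 × 2 = 8 periods.
FV-annuity factor = 8.552703; PMT = 5900 / 8.552703 = 689.8404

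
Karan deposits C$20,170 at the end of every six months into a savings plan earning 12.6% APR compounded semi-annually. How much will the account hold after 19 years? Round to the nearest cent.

C$2,942,933.89

i = 0.126/2 = 0.063 per half-year; n = 19·2 = 38.
FV = PMT · [(1+i)^n − 1] / i = 20170 · 145.906489 = 2,942,933.8870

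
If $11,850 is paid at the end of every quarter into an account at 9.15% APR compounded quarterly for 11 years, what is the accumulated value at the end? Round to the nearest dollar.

$883,328

With 4 periods per year: i = 0.022875, n = 44.
FV = PMT · [(1+i)^n − 1] / i = 11850 · 74.542477 = 883,328.3578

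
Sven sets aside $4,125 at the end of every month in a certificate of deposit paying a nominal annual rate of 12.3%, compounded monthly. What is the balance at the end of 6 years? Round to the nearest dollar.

$436,206

Periodic rate i = 0.123/12 = 0.01025; n = 6 × 12 = 72 periods.
Accumulation factor s(72|0.01025) = 105.746801; FV = 4125 × 105.746801 = 436,205.5540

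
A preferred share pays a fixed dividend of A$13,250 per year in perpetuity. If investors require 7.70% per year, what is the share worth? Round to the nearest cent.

A$172,077.92

PV = PMT / i = 13250 / 0.077 = 172,077.9221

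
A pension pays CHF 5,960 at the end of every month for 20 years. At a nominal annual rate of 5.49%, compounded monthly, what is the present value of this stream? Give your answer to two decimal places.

CHF 867,132.80

Periodic rate i = 0.0549/12 = 0.004575; n = 20 × 12 = 240 periods.
PV = 5960 × [1 − (1+0.004575)^(−240)] / 0.004575 = 5960 × 145.492081 = 867,132.8020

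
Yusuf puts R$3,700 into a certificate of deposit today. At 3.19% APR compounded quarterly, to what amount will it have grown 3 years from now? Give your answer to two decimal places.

R$4,070.04

i = 0.0319/4 = 0.007975 per quarter; n = 3·4 = 12.
FV = 3,700 × (1 + 0.007975)^12 = 4,070.0416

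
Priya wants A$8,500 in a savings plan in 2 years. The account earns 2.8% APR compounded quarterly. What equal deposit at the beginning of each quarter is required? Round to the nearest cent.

i = 0.028/4 = 0.007 per quarter; n = 2·4 = 8.
FV-annuity factor × (1+i) = 8.256160; PMT = 8500 / 8.256160 = 1,029.5344

A$1,029.53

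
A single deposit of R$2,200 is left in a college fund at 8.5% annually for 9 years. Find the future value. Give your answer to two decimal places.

R$4,584.48

FV = PV·(1+i)^n = 2,200 × 2.083856 = 4,584.4826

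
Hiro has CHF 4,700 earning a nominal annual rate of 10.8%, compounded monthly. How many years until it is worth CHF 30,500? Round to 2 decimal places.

Periodic rate i = 0.108/12 = 0.009.
n = ln(30500/4700) / ln(1+0.009) = ln(6.48936) / 0.008960 = 208.7297 months
= 208.7297/12 years

17.39 years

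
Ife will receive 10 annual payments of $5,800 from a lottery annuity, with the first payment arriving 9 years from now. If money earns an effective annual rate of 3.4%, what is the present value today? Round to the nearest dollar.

$37,102

PV at t=8 (ordinary 10-year annuity): 5800 × a(10|0.034) = 5800 × 8.358682 = 48,480.3559
PV₀ = 48,480.3559 / (1+0.034)^8 = 48,480.3559 / 1.306665 = 37,102.3561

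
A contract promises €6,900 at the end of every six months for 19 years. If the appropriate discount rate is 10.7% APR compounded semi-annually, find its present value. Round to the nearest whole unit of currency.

€111,173

Periodic rate i = 0.107/2 = 0.0535; n = 19 × 2 = 38 periods.
PV = 6900 × [1 − (1+0.0535)^(−38)] / 0.0535 = 6900 × 16.112100 = 111,173.4877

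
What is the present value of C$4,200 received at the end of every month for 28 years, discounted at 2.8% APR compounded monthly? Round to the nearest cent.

With 12 periods per year: i = 0.00233333, n = 336.
Annuity factor a(336|0.00233333) = 232.717197; PV = 4200 × 232.717197 = 977,412.2283

C$977,412.23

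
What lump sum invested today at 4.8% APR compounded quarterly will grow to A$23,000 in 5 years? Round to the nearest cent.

A$18,118.31

With 4 periods per year: i = 0.012, n = 20.
PV = 23,000 / (1 + 0.012)^20 = 23,000 / 1.269434 = 18,118.3058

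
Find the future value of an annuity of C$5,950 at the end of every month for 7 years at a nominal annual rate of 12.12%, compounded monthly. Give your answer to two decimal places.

Periodic rate i = 0.1212/12 = 0.0101; n = 7 × 12 = 84 periods.
FV = PMT · [(1+i)^n − 1] / i = 5950 · 131.285783 = 781,150.4102

C$781,150.41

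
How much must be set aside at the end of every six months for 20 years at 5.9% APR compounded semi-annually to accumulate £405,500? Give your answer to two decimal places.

Periodic rate i = 0.059/2 = 0.0295; n = 20 × 2 = 40 periods.
FV-annuity factor = 74.552311; PMT = 405500 / 74.552311 = 5,439.1339

£5,439.13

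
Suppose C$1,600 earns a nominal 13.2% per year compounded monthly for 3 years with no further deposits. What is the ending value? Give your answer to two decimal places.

C$2,372.26

i = 0.132/12 = 0.011 per month; n = 3·12 = 36.
FV = 1,600 × (1 + 0.011)^36 = 2,372.2562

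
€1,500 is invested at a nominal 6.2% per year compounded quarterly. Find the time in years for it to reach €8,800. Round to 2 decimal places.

28.76 years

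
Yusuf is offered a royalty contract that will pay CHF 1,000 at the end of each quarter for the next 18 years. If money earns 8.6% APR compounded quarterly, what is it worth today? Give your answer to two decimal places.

With 4 periods per year: i = 0.0215, n = 72.
PV = PMT · [1 − (1+i)^(−n)] / i = 1000 · 36.456240 = 36,456.2400

CHF 36,456.24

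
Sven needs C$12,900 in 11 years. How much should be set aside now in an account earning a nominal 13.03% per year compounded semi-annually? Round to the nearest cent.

Periodic rate i = 0.1303/2 = 0.06515; n = 11 × 2 = 22 periods.
PV = FV·(1+i)^(−n) = 12,900 × 0.249438 = 3,217.7532

C$3,217.75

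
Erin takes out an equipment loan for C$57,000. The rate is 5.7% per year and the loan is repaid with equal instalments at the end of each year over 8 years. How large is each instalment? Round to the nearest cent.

C$9,070.37

Annuity-PV factor = 6.284200; PMT = 57000 / 6.284200 = 9,070.3663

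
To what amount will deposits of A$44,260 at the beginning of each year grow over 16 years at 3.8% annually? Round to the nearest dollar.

A$986,753

Accumulation factor s(16|0.038) × (1+i) = 22.294460; FV = 44260 × 22.294460 = 986,752.8104
Payments are at the start of each period, so multiply by (1+i).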